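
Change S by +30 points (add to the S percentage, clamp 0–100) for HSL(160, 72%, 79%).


Original S = 72%
Adjustment = +30 percentage points
New S = 72 + (30) = 102
Clamp to [0, 100] → 100
= HSL(160°, 100%, 79%)


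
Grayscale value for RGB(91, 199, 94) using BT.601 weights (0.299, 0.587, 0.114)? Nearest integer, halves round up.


Gray = 0.299×R + 0.587×G + 0.114×B
Gray = 0.299×91 + 0.587×199 + 0.114×94
Gray = 27.209 + 116.813 + 10.716
Gray = 154.738 → round half up → 155
Gray = 155


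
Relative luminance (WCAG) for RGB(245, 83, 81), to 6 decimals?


Linearize each channel (sRGB transfer function): c = v/255; c_lin = c/12.92 if c ≤ 0.04045, else ((c+0.055)/1.055)^2.4
  R: 245/255 ≈ 0.960784 > 0.04045 → ((0.960784+0.055)/1.055)^2.4 ≈ 0.913099
  G: 83/255 ≈ 0.325490 > 0.04045 → ((0.325490+0.055)/1.055)^2.4 ≈ 0.086500
  B: 81/255 ≈ 0.317647 > 0.04045 → ((0.317647+0.055)/1.055)^2.4 ≈ 0.082283
R_lin = 0.913099, G_lin = 0.086500, B_lin = 0.082283
L = 0.2126×R + 0.7152×G + 0.0722×B
L = 0.2126×0.913099 + 0.7152×0.086500 + 0.0722×0.082283
L ≈ 0.261931


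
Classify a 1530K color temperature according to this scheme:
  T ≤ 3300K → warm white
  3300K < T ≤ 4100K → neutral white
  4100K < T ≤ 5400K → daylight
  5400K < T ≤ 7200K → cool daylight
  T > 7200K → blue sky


Temperature: 1530K
1530K ≤ 3300K → warm white
Classification: warm white


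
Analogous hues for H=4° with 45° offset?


Base hue: 4°
Left analog: (4 - 45) mod 360 = 319°
Right analog: (4 + 45) mod 360 = 49°
Analogous hues = 319° and 49°


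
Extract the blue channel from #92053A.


Color: #92053A
R = 92 = 146
G = 05 = 5
B = 3A = 58
Blue = 58


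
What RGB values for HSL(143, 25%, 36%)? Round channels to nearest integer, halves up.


H=143°, S=0.25, L=0.36
C = (1-|2L-1|)×S = (1-|-0.28|)×0.25 = 0.18
H' = H/60 = 143/60 ≈ 2.3833; X = C×(1-|H' mod 2 - 1|) = 0.069
m = L - C/2 = 0.36 - 0.09 = 0.27
Sector ⌊H'⌋ = 2 → (R',G',B') = (0.0, 0.18, 0.069)
RGB = ((R'+m)×255, (G'+m)×255, (B'+m)×255) = (68.85, 114.75, 86.445)
Round half up → RGB(69, 115, 86)


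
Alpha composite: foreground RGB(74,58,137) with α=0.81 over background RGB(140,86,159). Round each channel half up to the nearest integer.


C = α×F + (1-α)×B, with 1-α = 0.19
R: 0.81×74 + 0.19×140 = 59.94 + 26.60 = 86.54 → 87
G: 0.81×58 + 0.19×86 = 46.98 + 16.34 = 63.32 → 63
B: 0.81×137 + 0.19×159 = 110.97 + 30.21 = 141.18 → 141
= RGB(87, 63, 141)


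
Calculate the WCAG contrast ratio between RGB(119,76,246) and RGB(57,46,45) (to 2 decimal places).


Linearize each sRGB channel c=v/255: c/12.92 if c ≤ 0.04045 else ((c+0.055)/1.055)^2.4
L = 0.2126×R_lin + 0.7152×G_lin + 0.0722×B_lin
Color 1 (119,76,246):
  R=119: 119/255≈0.4667 > 0.04045 → ((0.4667+0.055)/1.055)^2.4 ≈ 0.18447
  G=76: 76/255≈0.2980 > 0.04045 → ((0.2980+0.055)/1.055)^2.4 ≈ 0.07227
  B=246: 246/255≈0.9647 > 0.04045 → ((0.9647+0.055)/1.055)^2.4 ≈ 0.92158
  L1 = 0.2126×0.18447 + 0.7152×0.07227 + 0.0722×0.92158 ≈ 0.15745
Color 2 (57,46,45):
  R=57: 57/255≈0.2235 > 0.04045 → ((0.2235+0.055)/1.055)^2.4 ≈ 0.04092
  G=46: 46/255≈0.1804 > 0.04045 → ((0.1804+0.055)/1.055)^2.4 ≈ 0.02732
  B=45: 45/255≈0.1765 > 0.04045 → ((0.1765+0.055)/1.055)^2.4 ≈ 0.02624
  L2 = 0.2126×0.04092 + 0.7152×0.02732 + 0.0722×0.02624 ≈ 0.03013
Lighter = 0.15745, Darker = 0.03013
Ratio = (L_lighter + 0.05) / (L_darker + 0.05)
Ratio = (0.15745 + 0.05) / (0.03013 + 0.05) = 0.20745 / 0.08013 ≈ 2.5888
Ratio ≈ 2.59:1


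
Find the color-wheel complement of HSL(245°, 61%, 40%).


Complement = opposite side of color wheel = hue + 180°
H' = (245 + 180) mod 360 = 65°
S and L unchanged.
= HSL(65°, 61%, 40%)


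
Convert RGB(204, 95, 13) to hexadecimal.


R = 204 → CC (hex)
G = 95 → 5F (hex)
B = 13 → 0D (hex)
Hex = #CC5F0D


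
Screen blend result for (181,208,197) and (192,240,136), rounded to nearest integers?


Screen: C = 255 - (255-A)×(255-B)/255, rounded to nearest integer
R: 255 - (255-181)×(255-192)/255 = 255 - 4662/255 ≈ 255 - 18.282 = 236.718 → 237
G: 255 - (255-208)×(255-240)/255 = 255 - 705/255 ≈ 255 - 2.765 = 252.235 → 252
B: 255 - (255-197)×(255-136)/255 = 255 - 6902/255 ≈ 255 - 27.067 = 227.933 → 228
= RGB(237, 252, 228)


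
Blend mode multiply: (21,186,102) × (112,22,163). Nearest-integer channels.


Multiply: C = A×B/255, rounded to nearest integer
R: 21×112/255 = 2352/255 ≈ 9.224 → 9
G: 186×22/255 = 4092/255 ≈ 16.047 → 16
B: 102×163/255 = 16626/255 ≈ 65.200 → 65
= RGB(9, 16, 65)


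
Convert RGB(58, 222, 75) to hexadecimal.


R = 58 → 3A (hex)
G = 222 → DE (hex)
B = 75 → 4B (hex)
Hex = #3ADE4B


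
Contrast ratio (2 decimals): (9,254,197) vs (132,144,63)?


Linearize each sRGB channel c=v/255: c/12.92 if c ≤ 0.04045 else ((c+0.055)/1.055)^2.4
L = 0.2126×R_lin + 0.7152×G_lin + 0.0722×B_lin
Color 1 (9,254,197):
  R=9: 9/255≈0.0353 ≤ 0.04045 → 0.0353/12.92 ≈ 0.00273
  G=254: 254/255≈0.9961 > 0.04045 → ((0.9961+0.055)/1.055)^2.4 ≈ 0.99110
  B=197: 197/255≈0.7725 > 0.04045 → ((0.7725+0.055)/1.055)^2.4 ≈ 0.55834
  L1 = 0.2126×0.00273 + 0.7152×0.99110 + 0.0722×0.55834 ≈ 0.74973
Color 2 (132,144,63):
  R=132: 132/255≈0.5176 > 0.04045 → ((0.5176+0.055)/1.055)^2.4 ≈ 0.23074
  G=144: 144/255≈0.5647 > 0.04045 → ((0.5647+0.055)/1.055)^2.4 ≈ 0.27889
  B=63: 63/255≈0.2471 > 0.04045 → ((0.2471+0.055)/1.055)^2.4 ≈ 0.04971
  L2 = 0.2126×0.23074 + 0.7152×0.27889 + 0.0722×0.04971 ≈ 0.25211
Lighter = 0.74973, Darker = 0.25211
Ratio = (L_lighter + 0.05) / (L_darker + 0.05)
Ratio = (0.74973 + 0.05) / (0.25211 + 0.05) = 0.79973 / 0.30211 ≈ 2.6472
Ratio ≈ 2.65:1


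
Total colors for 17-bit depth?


Colors = 2^bits = 2^17
= 131,072 colors


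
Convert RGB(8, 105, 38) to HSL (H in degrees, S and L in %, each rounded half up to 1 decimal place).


Normalize: R'=8/255≈0.0314, G'=105/255≈0.4118, B'=38/255≈0.1490
Max=105/255, Min=8/255, Δ=Max-Min=97/255
L = (Max+Min)/2 = (105+8)/510 = 113/510 = 0.22156… → L = 22.2%
L ≤ 0.5 → S = Δ/(Max+Min) = 97/(105+8) = 97/113 = 0.85840… → S = 85.8%
(the 1/255 factors cancel in S and H, so raw channel differences can be used)
Max is G' → H = 60 × ((B-R)/Δ + 2) = 60 × ((38-8)/97 + 2)
  30/97 + 2 = 0.3092… + 2 = 2.3092…
  H = 60 × 2.3092… = 138.556…° → H = 138.6°
= HSL(138.6°, 85.8%, 22.2%)


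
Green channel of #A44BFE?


Color: #A44BFE
R = A4 = 164
G = 4B = 75
B = FE = 254
Green = 75


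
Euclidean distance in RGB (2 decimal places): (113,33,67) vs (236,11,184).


d = √[(R₁-R₂)² + (G₁-G₂)² + (B₁-B₂)²]
d = √[(113-236)² + (33-11)² + (67-184)²]
d = √[15129 + 484 + 13689]
d = √29302
d ≈ 171.18


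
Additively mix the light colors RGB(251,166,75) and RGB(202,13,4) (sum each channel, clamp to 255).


Additive: each channel = min(255, C₁+C₂)
R: 251+202 = 453 → 255
G: 166+13 = 179 → 179
B: 75+4 = 79 → 79
= RGB(255, 179, 79)


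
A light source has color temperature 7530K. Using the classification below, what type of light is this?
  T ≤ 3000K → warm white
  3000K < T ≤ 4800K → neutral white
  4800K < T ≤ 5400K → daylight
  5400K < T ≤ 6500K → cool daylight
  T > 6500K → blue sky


Temperature: 7530K
7530K > 6500K → blue sky
Classification: blue sky


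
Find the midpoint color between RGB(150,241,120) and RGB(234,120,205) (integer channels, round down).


Midpoint: each channel = ⌊(C₁+C₂)/2⌋
R: ⌊(150+234)/2⌋ = 192
G: ⌊(241+120)/2⌋ = 180
B: ⌊(120+205)/2⌋ = 162
= RGB(192, 180, 162)


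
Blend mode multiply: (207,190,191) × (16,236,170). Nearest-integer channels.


Multiply: C = A×B/255, rounded to nearest integer
R: 207×16/255 = 3312/255 ≈ 12.988 → 13
G: 190×236/255 = 44840/255 ≈ 175.843 → 176
B: 191×170/255 = 32470/255 ≈ 127.333 → 127
= RGB(13, 176, 127)


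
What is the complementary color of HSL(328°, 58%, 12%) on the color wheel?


Complement = opposite side of color wheel = hue + 180°
H' = (328 + 180) mod 360 = 148°
S and L unchanged.
= HSL(148°, 58%, 12%)


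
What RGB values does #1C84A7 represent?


1C → 28 (R)
84 → 132 (G)
A7 → 167 (B)
= RGB(28, 132, 167)


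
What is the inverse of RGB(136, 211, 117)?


Invert: (255-R, 255-G, 255-B)
R: 255-136 = 119
G: 255-211 = 44
B: 255-117 = 138
= RGB(119, 44, 138)


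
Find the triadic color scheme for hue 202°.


Triadic: equally spaced at 120° intervals
H1 = 202°
H2 = (202 + 120) mod 360 = 322°
H3 = (202 + 240) mod 360 = 82°
Triadic = 202°, 322°, 82°


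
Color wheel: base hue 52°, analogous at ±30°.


Base hue: 52°
Left analog: (52 - 30) mod 360 = 22°
Right analog: (52 + 30) mod 360 = 82°
Analogous hues = 22° and 82°


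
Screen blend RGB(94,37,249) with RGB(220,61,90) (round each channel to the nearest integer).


Screen: C = 255 - (255-A)×(255-B)/255, rounded to nearest integer
R: 255 - (255-94)×(255-220)/255 = 255 - 5635/255 ≈ 255 - 22.098 = 232.902 → 233
G: 255 - (255-37)×(255-61)/255 = 255 - 42292/255 ≈ 255 - 165.851 = 89.149 → 89
B: 255 - (255-249)×(255-90)/255 = 255 - 990/255 ≈ 255 - 3.882 = 251.118 → 251
= RGB(233, 89, 251)


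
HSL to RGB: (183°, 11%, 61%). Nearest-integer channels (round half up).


H=183°, S=0.11, L=0.61
C = (1-|2L-1|)×S = (1-|0.22|)×0.11 = 0.0858
H' = H/60 = 183/60 ≈ 3.0500; X = C×(1-|H' mod 2 - 1|) = 0.08151
m = L - C/2 = 0.61 - 0.0429 = 0.5671
Sector ⌊H'⌋ = 3 → (R',G',B') = (0.0, 0.08151, 0.0858)
RGB = ((R'+m)×255, (G'+m)×255, (B'+m)×255) = (144.6105, 165.39555, 166.4895)
Round half up → RGB(145, 165, 166)


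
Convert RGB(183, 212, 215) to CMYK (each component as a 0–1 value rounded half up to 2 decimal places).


R'=183/255≈0.7176, G'=212/255≈0.8314, B'=215/255≈0.8431
K = 1 - max(R',G',B') = 1 - 215/255 = 40/255 = 0.15686… → 0.16
(1-R'-K)/(1-K) simplifies to (max-R)/max with max = 215:
C = (215-183)/215 = 32/215 = 0.14883… → 0.15
M = (215-212)/215 = 3/215 = 0.01395… → 0.01
Y = (215-215)/215 = 0/215 = 0 → 0.00
= CMYK(0.15, 0.01, 0.00, 0.16)


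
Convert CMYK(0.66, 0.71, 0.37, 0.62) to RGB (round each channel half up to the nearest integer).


R = 255 × (1-C) × (1-K) = 255 × 0.34 × 0.38 = 32.946 → 33
G = 255 × (1-M) × (1-K) = 255 × 0.29 × 0.38 = 28.101 → 28
B = 255 × (1-Y) × (1-K) = 255 × 0.63 × 0.38 = 61.047 → 61
= RGB(33, 28, 61)


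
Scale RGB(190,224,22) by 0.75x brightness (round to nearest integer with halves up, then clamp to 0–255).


Multiply each channel by 0.75, round half up, clamp to [0, 255]
R: 190×0.75 = 142.5 → round → 143
G: 224×0.75 = 168
B: 22×0.75 = 16.5 → round → 17
= RGB(143, 168, 17)


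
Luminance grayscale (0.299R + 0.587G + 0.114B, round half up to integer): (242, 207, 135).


Gray = 0.299×R + 0.587×G + 0.114×B
Gray = 0.299×242 + 0.587×207 + 0.114×135
Gray = 72.358 + 121.509 + 15.390
Gray = 209.257 → round half up → 209
Gray = 209


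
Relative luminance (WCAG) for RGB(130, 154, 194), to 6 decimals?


Linearize each channel (sRGB transfer function): c = v/255; c_lin = c/12.92 if c ≤ 0.04045, else ((c+0.055)/1.055)^2.4
  R: 130/255 ≈ 0.509804 > 0.04045 → ((0.509804+0.055)/1.055)^2.4 ≈ 0.223228
  G: 154/255 ≈ 0.603922 > 0.04045 → ((0.603922+0.055)/1.055)^2.4 ≈ 0.323143
  B: 194/255 ≈ 0.760784 > 0.04045 → ((0.760784+0.055)/1.055)^2.4 ≈ 0.539479
R_lin = 0.223228, G_lin = 0.323143, B_lin = 0.539479
L = 0.2126×R + 0.7152×G + 0.0722×B
L = 0.2126×0.223228 + 0.7152×0.323143 + 0.0722×0.539479
L ≈ 0.317521


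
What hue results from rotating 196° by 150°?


New hue = (H + rotation) mod 360
New hue = (196 + 150) mod 360
= 346 mod 360
= 346°


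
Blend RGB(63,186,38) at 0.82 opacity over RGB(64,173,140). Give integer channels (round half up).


C = α×F + (1-α)×B, with 1-α = 0.18
R: 0.82×63 + 0.18×64 = 51.66 + 11.52 = 63.18 → 63
G: 0.82×186 + 0.18×173 = 152.52 + 31.14 = 183.66 → 184
B: 0.82×38 + 0.18×140 = 31.16 + 25.20 = 56.36 → 56
= RGB(63, 184, 56)


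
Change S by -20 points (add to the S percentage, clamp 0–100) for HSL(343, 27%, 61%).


Original S = 27%
Adjustment = -20 percentage points
New S = 27 + (-20) = 7
Clamp to [0, 100] → 7
= HSL(343°, 7%, 61%)


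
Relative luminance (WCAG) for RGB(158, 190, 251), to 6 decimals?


Linearize each channel (sRGB transfer function): c = v/255; c_lin = c/12.92 if c ≤ 0.04045, else ((c+0.055)/1.055)^2.4
  R: 158/255 ≈ 0.619608 > 0.04045 → ((0.619608+0.055)/1.055)^2.4 ≈ 0.341914
  G: 190/255 ≈ 0.745098 > 0.04045 → ((0.745098+0.055)/1.055)^2.4 ≈ 0.514918
  B: 251/255 ≈ 0.984314 > 0.04045 → ((0.984314+0.055)/1.055)^2.4 ≈ 0.964686
R_lin = 0.341914, G_lin = 0.514918, B_lin = 0.964686
L = 0.2126×R + 0.7152×G + 0.0722×B
L = 0.2126×0.341914 + 0.7152×0.514918 + 0.0722×0.964686
L ≈ 0.510610


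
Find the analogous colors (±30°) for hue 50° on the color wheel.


Base hue: 50°
Left analog: (50 - 30) mod 360 = 20°
Right analog: (50 + 30) mod 360 = 80°
Analogous hues = 20° and 80°


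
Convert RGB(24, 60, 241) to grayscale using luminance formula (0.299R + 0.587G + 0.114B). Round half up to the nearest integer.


Gray = 0.299×R + 0.587×G + 0.114×B
Gray = 0.299×24 + 0.587×60 + 0.114×241
Gray = 7.176 + 35.220 + 27.474
Gray = 69.870 → round half up → 70
Gray = 70


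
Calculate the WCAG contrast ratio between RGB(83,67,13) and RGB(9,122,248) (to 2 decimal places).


Linearize each sRGB channel c=v/255: c/12.92 if c ≤ 0.04045 else ((c+0.055)/1.055)^2.4
L = 0.2126×R_lin + 0.7152×G_lin + 0.0722×B_lin
Color 1 (83,67,13):
  R=83: 83/255≈0.3255 > 0.04045 → ((0.3255+0.055)/1.055)^2.4 ≈ 0.08650
  G=67: 67/255≈0.2627 > 0.04045 → ((0.2627+0.055)/1.055)^2.4 ≈ 0.05613
  B=13: 13/255≈0.0510 > 0.04045 → ((0.0510+0.055)/1.055)^2.4 ≈ 0.00402
  L1 = 0.2126×0.08650 + 0.7152×0.05613 + 0.0722×0.00402 ≈ 0.05882
Color 2 (9,122,248):
  R=9: 9/255≈0.0353 ≤ 0.04045 → 0.0353/12.92 ≈ 0.00273
  G=122: 122/255≈0.4784 > 0.04045 → ((0.4784+0.055)/1.055)^2.4 ≈ 0.19462
  B=248: 248/255≈0.9725 > 0.04045 → ((0.9725+0.055)/1.055)^2.4 ≈ 0.93869
  L2 = 0.2126×0.00273 + 0.7152×0.19462 + 0.0722×0.93869 ≈ 0.20754
Lighter = 0.20754, Darker = 0.05882
Ratio = (L_lighter + 0.05) / (L_darker + 0.05)
Ratio = (0.20754 + 0.05) / (0.05882 + 0.05) = 0.25754 / 0.10882 ≈ 2.3666
Ratio ≈ 2.37:1


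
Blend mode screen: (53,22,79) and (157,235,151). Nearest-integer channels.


Screen: C = 255 - (255-A)×(255-B)/255, rounded to nearest integer
R: 255 - (255-53)×(255-157)/255 = 255 - 19796/255 ≈ 255 - 77.631 = 177.369 → 177
G: 255 - (255-22)×(255-235)/255 = 255 - 4660/255 ≈ 255 - 18.275 = 236.725 → 237
B: 255 - (255-79)×(255-151)/255 = 255 - 18304/255 ≈ 255 - 71.780 = 183.220 → 183
= RGB(177, 237, 183)


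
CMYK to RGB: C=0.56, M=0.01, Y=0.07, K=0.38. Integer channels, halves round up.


R = 255 × (1-C) × (1-K) = 255 × 0.44 × 0.62 = 69.564 → 70
G = 255 × (1-M) × (1-K) = 255 × 0.99 × 0.62 = 156.519 → 157
B = 255 × (1-Y) × (1-K) = 255 × 0.93 × 0.62 = 147.033 → 147
= RGB(70, 157, 147)


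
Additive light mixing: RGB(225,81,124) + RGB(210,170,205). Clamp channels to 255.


Additive: each channel = min(255, C₁+C₂)
R: 225+210 = 435 → 255
G: 81+170 = 251 → 251
B: 124+205 = 329 → 255
= RGB(255, 251, 255)


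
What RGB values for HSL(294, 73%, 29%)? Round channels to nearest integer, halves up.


H=294°, S=0.73, L=0.29
C = (1-|2L-1|)×S = (1-|-0.42|)×0.73 = 0.4234
H' = H/60 = 294/60 ≈ 4.9000; X = C×(1-|H' mod 2 - 1|) = 0.38106
m = L - C/2 = 0.29 - 0.2117 = 0.0783
Sector ⌊H'⌋ = 4 → (R',G',B') = (0.38106, 0.0, 0.4234)
RGB = ((R'+m)×255, (G'+m)×255, (B'+m)×255) = (117.1368, 19.9665, 127.9335)
Round half up → RGB(117, 20, 128)


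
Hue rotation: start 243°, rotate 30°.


New hue = (H + rotation) mod 360
New hue = (243 + 30) mod 360
= 273 mod 360
= 273°


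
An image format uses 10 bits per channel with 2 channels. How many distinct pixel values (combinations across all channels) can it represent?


Total bits = 10 bits/channel × 2 channels = 20 bits
Distinct pixel values = 2^20
= 1,048,576 pixel values


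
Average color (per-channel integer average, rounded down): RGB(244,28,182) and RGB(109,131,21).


Midpoint: each channel = ⌊(C₁+C₂)/2⌋
R: ⌊(244+109)/2⌋ = 176
G: ⌊(28+131)/2⌋ = 79
B: ⌊(182+21)/2⌋ = 101
= RGB(176, 79, 101)


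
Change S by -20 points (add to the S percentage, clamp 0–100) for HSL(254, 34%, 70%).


Original S = 34%
Adjustment = -20 percentage points
New S = 34 + (-20) = 14
Clamp to [0, 100] → 14
= HSL(254°, 14%, 70%)


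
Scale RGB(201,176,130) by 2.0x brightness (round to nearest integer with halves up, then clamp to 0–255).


Multiply each channel by 2.0, round half up, clamp to [0, 255]
R: 201×2.0 = 402 → clamp → 255
G: 176×2.0 = 352 → clamp → 255
B: 130×2.0 = 260 → clamp → 255
= RGB(255, 255, 255)


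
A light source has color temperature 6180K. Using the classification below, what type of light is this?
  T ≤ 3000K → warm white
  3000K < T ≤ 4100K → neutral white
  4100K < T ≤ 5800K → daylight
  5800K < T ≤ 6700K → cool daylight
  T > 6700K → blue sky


Temperature: 6180K
5800K < 6180K ≤ 6700K → cool daylight
Classification: cool daylight


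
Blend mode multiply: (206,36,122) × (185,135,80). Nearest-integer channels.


Multiply: C = A×B/255, rounded to nearest integer
R: 206×185/255 = 38110/255 ≈ 149.451 → 149
G: 36×135/255 = 4860/255 ≈ 19.059 → 19
B: 122×80/255 = 9760/255 ≈ 38.275 → 38
= RGB(149, 19, 38)


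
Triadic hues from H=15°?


Triadic: equally spaced at 120° intervals
H1 = 15°
H2 = (15 + 120) mod 360 = 135°
H3 = (15 + 240) mod 360 = 255°
Triadic = 15°, 135°, 255°


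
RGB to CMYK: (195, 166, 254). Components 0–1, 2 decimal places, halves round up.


R'=195/255≈0.7647, G'=166/255≈0.6510, B'=254/255≈0.9961
K = 1 - max(R',G',B') = 1 - 254/255 = 1/255 = 0.00392… → 0.00
(1-R'-K)/(1-K) simplifies to (max-R)/max with max = 254:
C = (254-195)/254 = 59/254 = 0.23228… → 0.23
M = (254-166)/254 = 88/254 = 0.34645… → 0.35
Y = (254-254)/254 = 0/254 = 0 → 0.00
= CMYK(0.23, 0.35, 0.00, 0.00)


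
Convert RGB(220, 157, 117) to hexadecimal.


R = 220 → DC (hex)
G = 157 → 9D (hex)
B = 117 → 75 (hex)
Hex = #DC9D75


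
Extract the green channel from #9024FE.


Color: #9024FE
R = 90 = 144
G = 24 = 36
B = FE = 254
Green = 36


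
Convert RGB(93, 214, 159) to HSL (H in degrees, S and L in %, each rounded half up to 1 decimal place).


Normalize: R'=93/255≈0.3647, G'=214/255≈0.8392, B'=159/255≈0.6235
Max=214/255, Min=93/255, Δ=Max-Min=121/255
L = (Max+Min)/2 = (214+93)/510 = 307/510 = 0.60196… → L = 60.2%
L > 0.5 → S = Δ/(2-Max-Min) = 121/(510-214-93) = 121/203 = 0.59605… → S = 59.6%
(the 1/255 factors cancel in S and H, so raw channel differences can be used)
Max is G' → H = 60 × ((B-R)/Δ + 2) = 60 × ((159-93)/121 + 2)
  66/121 + 2 = 0.5454… + 2 = 2.5454…
  H = 60 × 2.5454… = 152.727…° → H = 152.7°
= HSL(152.7°, 59.6%, 60.2%)


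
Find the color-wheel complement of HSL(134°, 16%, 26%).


Complement = opposite side of color wheel = hue + 180°
H' = (134 + 180) mod 360 = 314°
S and L unchanged.
= HSL(314°, 16%, 26%)


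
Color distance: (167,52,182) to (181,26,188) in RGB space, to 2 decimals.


d = √[(R₁-R₂)² + (G₁-G₂)² + (B₁-B₂)²]
d = √[(167-181)² + (52-26)² + (182-188)²]
d = √[196 + 676 + 36]
d = √908
d ≈ 30.13


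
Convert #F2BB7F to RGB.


F2 → 242 (R)
BB → 187 (G)
7F → 127 (B)
= RGB(242, 187, 127)


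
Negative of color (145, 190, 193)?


Invert: (255-R, 255-G, 255-B)
R: 255-145 = 110
G: 255-190 = 65
B: 255-193 = 62
= RGB(110, 65, 62)


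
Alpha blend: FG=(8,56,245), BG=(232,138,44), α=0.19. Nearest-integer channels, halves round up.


C = α×F + (1-α)×B, with 1-α = 0.81
R: 0.19×8 + 0.81×232 = 1.52 + 187.92 = 189.44 → 189
G: 0.19×56 + 0.81×138 = 10.64 + 111.78 = 122.42 → 122
B: 0.19×245 + 0.81×44 = 46.55 + 35.64 = 82.19 → 82
= RGB(189, 122, 82)


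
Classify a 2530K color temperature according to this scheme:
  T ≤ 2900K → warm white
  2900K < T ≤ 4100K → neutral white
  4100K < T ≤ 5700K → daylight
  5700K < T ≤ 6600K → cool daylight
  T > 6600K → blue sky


Temperature: 2530K
2530K ≤ 2900K → warm white
Classification: warm white


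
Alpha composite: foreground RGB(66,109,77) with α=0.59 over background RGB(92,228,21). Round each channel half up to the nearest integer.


C = α×F + (1-α)×B, with 1-α = 0.41
R: 0.59×66 + 0.41×92 = 38.94 + 37.72 = 76.66 → 77
G: 0.59×109 + 0.41×228 = 64.31 + 93.48 = 157.79 → 158
B: 0.59×77 + 0.41×21 = 45.43 + 8.61 = 54.04 → 54
= RGB(77, 158, 54)


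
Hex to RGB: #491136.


49 → 73 (R)
11 → 17 (G)
36 → 54 (B)
= RGB(73, 17, 54)


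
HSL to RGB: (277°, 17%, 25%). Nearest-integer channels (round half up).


H=277°, S=0.17, L=0.25
C = (1-|2L-1|)×S = (1-|-0.50|)×0.17 = 0.085
H' = H/60 = 277/60 ≈ 4.6167; X = C×(1-|H' mod 2 - 1|) ≈ 0.0524
m = L - C/2 = 0.25 - 0.0425 = 0.2075
Sector ⌊H'⌋ = 4 → (R',G',B') = (≈0.0524, 0.0, 0.085)
RGB = ((R'+m)×255, (G'+m)×255, (B'+m)×255) = (66.27875, 52.9125, 74.5875)
Round half up → RGB(66, 53, 75)


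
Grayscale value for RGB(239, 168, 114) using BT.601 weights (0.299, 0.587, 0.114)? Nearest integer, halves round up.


Gray = 0.299×R + 0.587×G + 0.114×B
Gray = 0.299×239 + 0.587×168 + 0.114×114
Gray = 71.461 + 98.616 + 12.996
Gray = 183.073 → round half up → 183
Gray = 183


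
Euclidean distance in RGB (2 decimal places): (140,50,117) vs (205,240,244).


d = √[(R₁-R₂)² + (G₁-G₂)² + (B₁-B₂)²]
d = √[(140-205)² + (50-240)² + (117-244)²]
d = √[4225 + 36100 + 16129]
d = √56454
d ≈ 237.60


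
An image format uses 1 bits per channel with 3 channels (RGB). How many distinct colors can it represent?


Total bits = 1 bits/channel × 3 channels = 3 bits
Distinct colors = 2^3
= 8 colors


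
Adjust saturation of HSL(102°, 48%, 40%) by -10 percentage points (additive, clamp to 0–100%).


Original S = 48%
Adjustment = -10 percentage points
New S = 48 + (-10) = 38
Clamp to [0, 100] → 38
= HSL(102°, 38%, 40%)


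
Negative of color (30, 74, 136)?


Invert: (255-R, 255-G, 255-B)
R: 255-30 = 225
G: 255-74 = 181
B: 255-136 = 119
= RGB(225, 181, 119)


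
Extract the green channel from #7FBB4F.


Color: #7FBB4F
R = 7F = 127
G = BB = 187
B = 4F = 79
Green = 187


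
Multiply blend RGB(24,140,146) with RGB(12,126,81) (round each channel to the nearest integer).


Multiply: C = A×B/255, rounded to nearest integer
R: 24×12/255 = 288/255 ≈ 1.129 → 1
G: 140×126/255 = 17640/255 ≈ 69.176 → 69
B: 146×81/255 = 11826/255 ≈ 46.376 → 46
= RGB(1, 69, 46)


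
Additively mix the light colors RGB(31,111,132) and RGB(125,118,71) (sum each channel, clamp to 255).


Additive: each channel = min(255, C₁+C₂)
R: 31+125 = 156 → 156
G: 111+118 = 229 → 229
B: 132+71 = 203 → 203
= RGB(156, 229, 203)


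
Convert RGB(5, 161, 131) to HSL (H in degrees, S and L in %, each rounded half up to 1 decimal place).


Normalize: R'=5/255≈0.0196, G'=161/255≈0.6314, B'=131/255≈0.5137
Max=161/255, Min=5/255, Δ=Max-Min=156/255
L = (Max+Min)/2 = (161+5)/510 = 166/510 = 0.32549… → L = 32.5%
L ≤ 0.5 → S = Δ/(Max+Min) = 156/(161+5) = 156/166 = 0.93975… → S = 94.0%
(the 1/255 factors cancel in S and H, so raw channel differences can be used)
Max is G' → H = 60 × ((B-R)/Δ + 2) = 60 × ((131-5)/156 + 2)
  126/156 + 2 = 0.8076… + 2 = 2.8076…
  H = 60 × 2.8076… = 168.461…° → H = 168.5°
= HSL(168.5°, 94.0%, 32.5%)


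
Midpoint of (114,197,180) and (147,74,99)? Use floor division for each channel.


Midpoint: each channel = ⌊(C₁+C₂)/2⌋
R: ⌊(114+147)/2⌋ = 130
G: ⌊(197+74)/2⌋ = 135
B: ⌊(180+99)/2⌋ = 139
= RGB(130, 135, 139)


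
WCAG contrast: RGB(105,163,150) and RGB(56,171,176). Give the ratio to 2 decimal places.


Linearize each sRGB channel c=v/255: c/12.92 if c ≤ 0.04045 else ((c+0.055)/1.055)^2.4
L = 0.2126×R_lin + 0.7152×G_lin + 0.0722×B_lin
Color 1 (105,163,150):
  R=105: 105/255≈0.4118 > 0.04045 → ((0.4118+0.055)/1.055)^2.4 ≈ 0.14126
  G=163: 163/255≈0.6392 > 0.04045 → ((0.6392+0.055)/1.055)^2.4 ≈ 0.36625
  B=150: 150/255≈0.5882 > 0.04045 → ((0.5882+0.055)/1.055)^2.4 ≈ 0.30499
  L1 = 0.2126×0.14126 + 0.7152×0.36625 + 0.0722×0.30499 ≈ 0.31400
Color 2 (56,171,176):
  R=56: 56/255≈0.2196 > 0.04045 → ((0.2196+0.055)/1.055)^2.4 ≈ 0.03955
  G=171: 171/255≈0.6706 > 0.04045 → ((0.6706+0.055)/1.055)^2.4 ≈ 0.40724
  B=176: 176/255≈0.6902 > 0.04045 → ((0.6902+0.055)/1.055)^2.4 ≈ 0.43415
  L2 = 0.2126×0.03955 + 0.7152×0.40724 + 0.0722×0.43415 ≈ 0.33101
Lighter = 0.33101, Darker = 0.31400
Ratio = (L_lighter + 0.05) / (L_darker + 0.05)
Ratio = (0.33101 + 0.05) / (0.31400 + 0.05) = 0.38101 / 0.36400 ≈ 1.0467
Ratio ≈ 1.05:1


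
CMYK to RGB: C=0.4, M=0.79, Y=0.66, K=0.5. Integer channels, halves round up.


R = 255 × (1-C) × (1-K) = 255 × 0.60 × 0.50 = 76.5 → 77
G = 255 × (1-M) × (1-K) = 255 × 0.21 × 0.50 = 26.775 → 27
B = 255 × (1-Y) × (1-K) = 255 × 0.34 × 0.50 = 43.35 → 43
= RGB(77, 27, 43)


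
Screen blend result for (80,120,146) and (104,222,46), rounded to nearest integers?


Screen: C = 255 - (255-A)×(255-B)/255, rounded to nearest integer
R: 255 - (255-80)×(255-104)/255 = 255 - 26425/255 ≈ 255 - 103.627 = 151.373 → 151
G: 255 - (255-120)×(255-222)/255 = 255 - 4455/255 ≈ 255 - 17.471 = 237.529 → 238
B: 255 - (255-146)×(255-46)/255 = 255 - 22781/255 ≈ 255 - 89.337 = 165.663 → 166
= RGB(151, 238, 166)


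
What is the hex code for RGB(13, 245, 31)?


R = 13 → 0D (hex)
G = 245 → F5 (hex)
B = 31 → 1F (hex)
Hex = #0DF51F


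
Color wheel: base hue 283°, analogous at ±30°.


Base hue: 283°
Left analog: (283 - 30) mod 360 = 253°
Right analog: (283 + 30) mod 360 = 313°
Analogous hues = 253° and 313°


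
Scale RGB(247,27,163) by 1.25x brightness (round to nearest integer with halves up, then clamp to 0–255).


Multiply each channel by 1.25, round half up, clamp to [0, 255]
R: 247×1.25 = 308.75 → round → 309 → clamp → 255
G: 27×1.25 = 33.75 → round → 34
B: 163×1.25 = 203.75 → round → 204
= RGB(255, 34, 204)


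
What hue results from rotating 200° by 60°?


New hue = (H + rotation) mod 360
New hue = (200 + 60) mod 360
= 260 mod 360
= 260°


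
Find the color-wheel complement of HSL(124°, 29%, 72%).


Complement = opposite side of color wheel = hue + 180°
H' = (124 + 180) mod 360 = 304°
S and L unchanged.
= HSL(304°, 29%, 72%)


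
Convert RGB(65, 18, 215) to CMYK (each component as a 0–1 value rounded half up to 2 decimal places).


R'=65/255≈0.2549, G'=18/255≈0.0706, B'=215/255≈0.8431
K = 1 - max(R',G',B') = 1 - 215/255 = 40/255 = 0.15686… → 0.16
(1-R'-K)/(1-K) simplifies to (max-R)/max with max = 215:
C = (215-65)/215 = 150/215 = 0.69767… → 0.70
M = (215-18)/215 = 197/215 = 0.91627… → 0.92
Y = (215-215)/215 = 0/215 = 0 → 0.00
= CMYK(0.70, 0.92, 0.00, 0.16)


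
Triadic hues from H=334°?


Triadic: equally spaced at 120° intervals
H1 = 334°
H2 = (334 + 120) mod 360 = 94°
H3 = (334 + 240) mod 360 = 214°
Triadic = 334°, 94°, 214°


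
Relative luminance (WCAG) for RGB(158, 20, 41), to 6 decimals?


Linearize each channel (sRGB transfer function): c = v/255; c_lin = c/12.92 if c ≤ 0.04045, else ((c+0.055)/1.055)^2.4
  R: 158/255 ≈ 0.619608 > 0.04045 → ((0.619608+0.055)/1.055)^2.4 ≈ 0.341914
  G: 20/255 ≈ 0.078431 > 0.04045 → ((0.078431+0.055)/1.055)^2.4 ≈ 0.006995
  B: 41/255 ≈ 0.160784 > 0.04045 → ((0.160784+0.055)/1.055)^2.4 ≈ 0.022174
R_lin = 0.341914, G_lin = 0.006995, B_lin = 0.022174
L = 0.2126×R + 0.7152×G + 0.0722×B
L = 0.2126×0.341914 + 0.7152×0.006995 + 0.0722×0.022174
L ≈ 0.079295


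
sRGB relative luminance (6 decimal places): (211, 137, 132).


Linearize each channel (sRGB transfer function): c = v/255; c_lin = c/12.92 if c ≤ 0.04045, else ((c+0.055)/1.055)^2.4
  R: 211/255 ≈ 0.827451 > 0.04045 → ((0.827451+0.055)/1.055)^2.4 ≈ 0.651406
  G: 137/255 ≈ 0.537255 > 0.04045 → ((0.537255+0.055)/1.055)^2.4 ≈ 0.250158
  B: 132/255 ≈ 0.517647 > 0.04045 → ((0.517647+0.055)/1.055)^2.4 ≈ 0.230740
R_lin = 0.651406, G_lin = 0.250158, B_lin = 0.230740
L = 0.2126×R + 0.7152×G + 0.0722×B
L = 0.2126×0.651406 + 0.7152×0.250158 + 0.0722×0.230740
L ≈ 0.334061


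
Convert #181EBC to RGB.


18 → 24 (R)
1E → 30 (G)
BC → 188 (B)
= RGB(24, 30, 188)


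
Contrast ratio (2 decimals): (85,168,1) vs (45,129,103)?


Linearize each sRGB channel c=v/255: c/12.92 if c ≤ 0.04045 else ((c+0.055)/1.055)^2.4
L = 0.2126×R_lin + 0.7152×G_lin + 0.0722×B_lin
Color 1 (85,168,1):
  R=85: 85/255≈0.3333 > 0.04045 → ((0.3333+0.055)/1.055)^2.4 ≈ 0.09084
  G=168: 168/255≈0.6588 > 0.04045 → ((0.6588+0.055)/1.055)^2.4 ≈ 0.39157
  B=1: 1/255≈0.0039 ≤ 0.04045 → 0.0039/12.92 ≈ 0.00030
  L1 = 0.2126×0.09084 + 0.7152×0.39157 + 0.0722×0.00030 ≈ 0.29939
Color 2 (45,129,103):
  R=45: 45/255≈0.1765 > 0.04045 → ((0.1765+0.055)/1.055)^2.4 ≈ 0.02624
  G=129: 129/255≈0.5059 > 0.04045 → ((0.5059+0.055)/1.055)^2.4 ≈ 0.21953
  B=103: 103/255≈0.4039 > 0.04045 → ((0.4039+0.055)/1.055)^2.4 ≈ 0.13563
  L2 = 0.2126×0.02624 + 0.7152×0.21953 + 0.0722×0.13563 ≈ 0.17238
Lighter = 0.29939, Darker = 0.17238
Ratio = (L_lighter + 0.05) / (L_darker + 0.05)
Ratio = (0.29939 + 0.05) / (0.17238 + 0.05) = 0.34939 / 0.22238 ≈ 1.5712
Ratio ≈ 1.57:1


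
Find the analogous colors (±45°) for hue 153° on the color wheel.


Base hue: 153°
Left analog: (153 - 45) mod 360 = 108°
Right analog: (153 + 45) mod 360 = 198°
Analogous hues = 108° and 198°


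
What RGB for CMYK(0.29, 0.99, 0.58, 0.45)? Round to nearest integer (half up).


R = 255 × (1-C) × (1-K) = 255 × 0.71 × 0.55 = 99.5775 → 100
G = 255 × (1-M) × (1-K) = 255 × 0.01 × 0.55 = 1.4025 → 1
B = 255 × (1-Y) × (1-K) = 255 × 0.42 × 0.55 = 58.905 → 59
= RGB(100, 1, 59)


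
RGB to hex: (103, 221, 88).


R = 103 → 67 (hex)
G = 221 → DD (hex)
B = 88 → 58 (hex)
Hex = #67DD58


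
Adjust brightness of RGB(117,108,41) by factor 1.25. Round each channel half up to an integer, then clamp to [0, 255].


Multiply each channel by 1.25, round half up, clamp to [0, 255]
R: 117×1.25 = 146.25 → round → 146
G: 108×1.25 = 135
B: 41×1.25 = 51.25 → round → 51
= RGB(146, 135, 51)


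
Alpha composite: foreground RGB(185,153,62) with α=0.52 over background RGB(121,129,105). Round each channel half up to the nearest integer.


C = α×F + (1-α)×B, with 1-α = 0.48
R: 0.52×185 + 0.48×121 = 96.20 + 58.08 = 154.28 → 154
G: 0.52×153 + 0.48×129 = 79.56 + 61.92 = 141.48 → 141
B: 0.52×62 + 0.48×105 = 32.24 + 50.40 = 82.64 → 83
= RGB(154, 141, 83)


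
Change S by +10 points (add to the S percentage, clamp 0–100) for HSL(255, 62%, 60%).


Original S = 62%
Adjustment = +10 percentage points
New S = 62 + (10) = 72
Clamp to [0, 100] → 72
= HSL(255°, 72%, 60%)


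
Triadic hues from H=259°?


Triadic: equally spaced at 120° intervals
H1 = 259°
H2 = (259 + 120) mod 360 = 19°
H3 = (259 + 240) mod 360 = 139°
Triadic = 259°, 19°, 139°


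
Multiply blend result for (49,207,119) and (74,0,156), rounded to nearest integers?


Multiply: C = A×B/255, rounded to nearest integer
R: 49×74/255 = 3626/255 ≈ 14.220 → 14
G: 207×0/255 = 0/255 ≈ 0.000 → 0
B: 119×156/255 = 18564/255 ≈ 72.800 → 73
= RGB(14, 0, 73)


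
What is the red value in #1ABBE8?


Color: #1ABBE8
R = 1A = 26
G = BB = 187
B = E8 = 232
Red = 26


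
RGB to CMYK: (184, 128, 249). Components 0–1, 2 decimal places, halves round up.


R'=184/255≈0.7216, G'=128/255≈0.5020, B'=249/255≈0.9765
K = 1 - max(R',G',B') = 1 - 249/255 = 6/255 = 0.02352… → 0.02
(1-R'-K)/(1-K) simplifies to (max-R)/max with max = 249:
C = (249-184)/249 = 65/249 = 0.26104… → 0.26
M = (249-128)/249 = 121/249 = 0.48594… → 0.49
Y = (249-249)/249 = 0/249 = 0 → 0.00
= CMYK(0.26, 0.49, 0.00, 0.02)


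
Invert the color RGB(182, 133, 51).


Invert: (255-R, 255-G, 255-B)
R: 255-182 = 73
G: 255-133 = 122
B: 255-51 = 204
= RGB(73, 122, 204)


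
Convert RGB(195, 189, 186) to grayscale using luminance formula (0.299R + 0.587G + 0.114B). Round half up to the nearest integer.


Gray = 0.299×R + 0.587×G + 0.114×B
Gray = 0.299×195 + 0.587×189 + 0.114×186
Gray = 58.305 + 110.943 + 21.204
Gray = 190.452 → round half up → 190
Gray = 190


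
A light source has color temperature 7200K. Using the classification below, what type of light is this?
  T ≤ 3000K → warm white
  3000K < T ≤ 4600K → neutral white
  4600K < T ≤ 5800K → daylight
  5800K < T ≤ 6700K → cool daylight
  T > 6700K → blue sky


Temperature: 7200K
7200K > 6700K → blue sky
Classification: blue sky


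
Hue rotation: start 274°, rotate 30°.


New hue = (H + rotation) mod 360
New hue = (274 + 30) mod 360
= 304 mod 360
= 304°


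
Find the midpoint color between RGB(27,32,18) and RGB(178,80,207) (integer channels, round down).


Midpoint: each channel = ⌊(C₁+C₂)/2⌋
R: ⌊(27+178)/2⌋ = 102
G: ⌊(32+80)/2⌋ = 56
B: ⌊(18+207)/2⌋ = 112
= RGB(102, 56, 112)


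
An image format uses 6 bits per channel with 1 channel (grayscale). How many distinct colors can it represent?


Total bits = 6 bits/channel × 1 channels = 6 bits
Distinct colors = 2^6
= 64 colors


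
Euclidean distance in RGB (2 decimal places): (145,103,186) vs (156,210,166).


d = √[(R₁-R₂)² + (G₁-G₂)² + (B₁-B₂)²]
d = √[(145-156)² + (103-210)² + (186-166)²]
d = √[121 + 11449 + 400]
d = √11970
d ≈ 109.41


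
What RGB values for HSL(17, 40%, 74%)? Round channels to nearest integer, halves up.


H=17°, S=0.40, L=0.74
C = (1-|2L-1|)×S = (1-|0.48|)×0.40 = 0.208
H' = H/60 = 17/60 ≈ 0.2833; X = C×(1-|H' mod 2 - 1|) ≈ 0.0589
m = L - C/2 = 0.74 - 0.104 = 0.636
Sector ⌊H'⌋ = 0 → (R',G',B') = (0.208, ≈0.0589, 0.0)
RGB = ((R'+m)×255, (G'+m)×255, (B'+m)×255) = (215.22, 177.208, 162.18)
Round half up → RGB(215, 177, 162)


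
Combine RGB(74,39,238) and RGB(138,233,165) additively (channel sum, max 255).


Additive: each channel = min(255, C₁+C₂)
R: 74+138 = 212 → 212
G: 39+233 = 272 → 255
B: 238+165 = 403 → 255
= RGB(212, 255, 255)


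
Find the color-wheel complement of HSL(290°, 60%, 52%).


Complement = opposite side of color wheel = hue + 180°
H' = (290 + 180) mod 360 = 110°
S and L unchanged.
= HSL(110°, 60%, 52%)


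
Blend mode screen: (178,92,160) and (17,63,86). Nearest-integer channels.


Screen: C = 255 - (255-A)×(255-B)/255, rounded to nearest integer
R: 255 - (255-178)×(255-17)/255 = 255 - 18326/255 ≈ 255 - 71.867 = 183.133 → 183
G: 255 - (255-92)×(255-63)/255 = 255 - 31296/255 ≈ 255 - 122.729 = 132.271 → 132
B: 255 - (255-160)×(255-86)/255 = 255 - 16055/255 ≈ 255 - 62.961 = 192.039 → 192
= RGB(183, 132, 192)


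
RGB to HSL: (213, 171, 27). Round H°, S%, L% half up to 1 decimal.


Normalize: R'=213/255≈0.8353, G'=171/255≈0.6706, B'=27/255≈0.1059
Max=213/255, Min=27/255, Δ=Max-Min=186/255
L = (Max+Min)/2 = (213+27)/510 = 240/510 = 0.47058… → L = 47.1%
L ≤ 0.5 → S = Δ/(Max+Min) = 186/(213+27) = 186/240 = 0.775 → S = 77.5%
(the 1/255 factors cancel in S and H, so raw channel differences can be used)
Max is R' → H = 60 × (((G-B)/Δ) mod 6) = 60 × (((171-27)/186) mod 6)
  144/186 = 0.7741…
  H = 60 × 0.7741… = 46.451…° → H = 46.5°
= HSL(46.5°, 77.5%, 47.1%)


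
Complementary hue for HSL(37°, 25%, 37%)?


Complement = opposite side of color wheel = hue + 180°
H' = (37 + 180) mod 360 = 217°
S and L unchanged.
= HSL(217°, 25%, 37%)


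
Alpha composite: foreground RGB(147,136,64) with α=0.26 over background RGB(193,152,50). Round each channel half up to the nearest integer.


C = α×F + (1-α)×B, with 1-α = 0.74
R: 0.26×147 + 0.74×193 = 38.22 + 142.82 = 181.04 → 181
G: 0.26×136 + 0.74×152 = 35.36 + 112.48 = 147.84 → 148
B: 0.26×64 + 0.74×50 = 16.64 + 37.00 = 53.64 → 54
= RGB(181, 148, 54)


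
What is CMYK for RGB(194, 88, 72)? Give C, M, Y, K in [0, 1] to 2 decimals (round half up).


R'=194/255≈0.7608, G'=88/255≈0.3451, B'=72/255≈0.2824
K = 1 - max(R',G',B') = 1 - 194/255 = 61/255 = 0.23921… → 0.24
(1-R'-K)/(1-K) simplifies to (max-R)/max with max = 194:
C = (194-194)/194 = 0/194 = 0 → 0.00
M = (194-88)/194 = 106/194 = 0.54639… → 0.55
Y = (194-72)/194 = 122/194 = 0.62886… → 0.63
= CMYK(0.00, 0.55, 0.63, 0.24)


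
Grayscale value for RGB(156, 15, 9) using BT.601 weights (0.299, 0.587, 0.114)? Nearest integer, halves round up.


Gray = 0.299×R + 0.587×G + 0.114×B
Gray = 0.299×156 + 0.587×15 + 0.114×9
Gray = 46.644 + 8.805 + 1.026
Gray = 56.475 → round half up → 56
Gray = 56


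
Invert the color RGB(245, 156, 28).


Invert: (255-R, 255-G, 255-B)
R: 255-245 = 10
G: 255-156 = 99
B: 255-28 = 227
= RGB(10, 99, 227)


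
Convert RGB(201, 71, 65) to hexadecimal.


R = 201 → C9 (hex)
G = 71 → 47 (hex)
B = 65 → 41 (hex)
Hex = #C94741


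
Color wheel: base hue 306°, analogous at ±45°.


Base hue: 306°
Left analog: (306 - 45) mod 360 = 261°
Right analog: (306 + 45) mod 360 = 351°
Analogous hues = 261° and 351°


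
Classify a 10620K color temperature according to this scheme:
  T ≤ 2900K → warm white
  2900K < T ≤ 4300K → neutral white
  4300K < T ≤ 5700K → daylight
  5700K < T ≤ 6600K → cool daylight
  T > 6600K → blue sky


Temperature: 10620K
10620K > 6600K → blue sky
Classification: blue sky


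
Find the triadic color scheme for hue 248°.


Triadic: equally spaced at 120° intervals
H1 = 248°
H2 = (248 + 120) mod 360 = 8°
H3 = (248 + 240) mod 360 = 128°
Triadic = 248°, 8°, 128°


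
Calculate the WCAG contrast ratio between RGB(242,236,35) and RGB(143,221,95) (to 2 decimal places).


Linearize each sRGB channel c=v/255: c/12.92 if c ≤ 0.04045 else ((c+0.055)/1.055)^2.4
L = 0.2126×R_lin + 0.7152×G_lin + 0.0722×B_lin
Color 1 (242,236,35):
  R=242: 242/255≈0.9490 > 0.04045 → ((0.9490+0.055)/1.055)^2.4 ≈ 0.88792
  G=236: 236/255≈0.9255 > 0.04045 → ((0.9255+0.055)/1.055)^2.4 ≈ 0.83880
  B=35: 35/255≈0.1373 > 0.04045 → ((0.1373+0.055)/1.055)^2.4 ≈ 0.01681
  L1 = 0.2126×0.88792 + 0.7152×0.83880 + 0.0722×0.01681 ≈ 0.78990
Color 2 (143,221,95):
  R=143: 143/255≈0.5608 > 0.04045 → ((0.5608+0.055)/1.055)^2.4 ≈ 0.27468
  G=221: 221/255≈0.8667 > 0.04045 → ((0.8667+0.055)/1.055)^2.4 ≈ 0.72306
  B=95: 95/255≈0.3725 > 0.04045 → ((0.3725+0.055)/1.055)^2.4 ≈ 0.11444
  L2 = 0.2126×0.27468 + 0.7152×0.72306 + 0.0722×0.11444 ≈ 0.58379
Lighter = 0.78990, Darker = 0.58379
Ratio = (L_lighter + 0.05) / (L_darker + 0.05)
Ratio = (0.78990 + 0.05) / (0.58379 + 0.05) = 0.83990 / 0.63379 ≈ 1.3252
Ratio ≈ 1.33:1


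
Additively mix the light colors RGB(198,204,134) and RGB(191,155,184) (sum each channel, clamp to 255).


Additive: each channel = min(255, C₁+C₂)
R: 198+191 = 389 → 255
G: 204+155 = 359 → 255
B: 134+184 = 318 → 255
= RGB(255, 255, 255)


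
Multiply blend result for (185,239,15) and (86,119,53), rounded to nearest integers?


Multiply: C = A×B/255, rounded to nearest integer
R: 185×86/255 = 15910/255 ≈ 62.392 → 62
G: 239×119/255 = 28441/255 ≈ 111.533 → 112
B: 15×53/255 = 795/255 ≈ 3.118 → 3
= RGB(62, 112, 3)
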